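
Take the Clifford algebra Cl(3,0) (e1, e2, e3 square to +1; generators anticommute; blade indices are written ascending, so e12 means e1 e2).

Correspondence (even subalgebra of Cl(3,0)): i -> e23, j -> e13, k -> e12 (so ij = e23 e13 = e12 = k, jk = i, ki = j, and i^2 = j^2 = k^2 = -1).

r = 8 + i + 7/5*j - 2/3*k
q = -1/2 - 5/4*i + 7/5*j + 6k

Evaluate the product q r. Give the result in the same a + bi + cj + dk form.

In blades: q = -1/2 + 6*e12 + 7/5*e13 - 5/4*e23, r = 8 - 2/3*e12 + 7/5*e13 + e23.
Distribute q over r term by term (generator squares from the signature, products reordered to ascending indices): (-1/2)*r = -4 + 1/3*e12 - 7/10*e13 - 1/2*e23; (6*e12)*r = 4 + 48*e12 + 6*e13 - 42/5*e23; (7/5*e13)*r = -49/25 - 7/5*e12 + 56/5*e13 - 14/15*e23; (-5/4*e23)*r = 5/4 - 7/4*e12 - 5/6*e13 - 10*e23.
Sum: -71/100 + 2711/60*e12 + 47/3*e13 - 119/6*e23; translating back through the correspondence:
Answer: -71/100 - 119/6*i + 47/3*j + 2711/60*k


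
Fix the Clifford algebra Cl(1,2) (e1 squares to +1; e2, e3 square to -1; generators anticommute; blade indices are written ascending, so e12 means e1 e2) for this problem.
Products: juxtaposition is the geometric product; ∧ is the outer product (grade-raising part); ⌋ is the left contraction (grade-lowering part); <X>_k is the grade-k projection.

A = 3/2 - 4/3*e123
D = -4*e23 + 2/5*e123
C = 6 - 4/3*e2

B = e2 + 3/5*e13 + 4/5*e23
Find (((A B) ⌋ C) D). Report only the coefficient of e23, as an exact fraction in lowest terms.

step 1: 16/15*e1 + 23/10*e2 - 13/30*e13 + 6/5*e23
step 2: 46/15
step 3: -184/15*e23 + 92/75*e123
Answer: -184/15


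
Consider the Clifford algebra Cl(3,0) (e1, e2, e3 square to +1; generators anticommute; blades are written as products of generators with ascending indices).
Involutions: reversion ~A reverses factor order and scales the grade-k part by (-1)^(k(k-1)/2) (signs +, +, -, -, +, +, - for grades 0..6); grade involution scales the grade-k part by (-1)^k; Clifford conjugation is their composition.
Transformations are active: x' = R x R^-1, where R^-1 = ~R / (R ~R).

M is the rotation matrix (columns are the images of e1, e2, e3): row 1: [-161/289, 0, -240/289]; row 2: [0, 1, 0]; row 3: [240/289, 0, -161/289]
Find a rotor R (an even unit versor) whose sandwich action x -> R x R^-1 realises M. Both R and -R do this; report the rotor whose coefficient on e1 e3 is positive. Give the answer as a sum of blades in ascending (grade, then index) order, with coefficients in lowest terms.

Method: write R = a + b12*e1 e2 + b13*e1 e3 + b23*e2 e3 with a^2 + b12^2 + b13^2 + b23^2 = 1 (so R^-1 = ~R). Expanding the columns R e_j ~R gives tr M = 4a^2 - 1 and, from the antisymmetric part, M21 - M12 = -4a*b12, M13 - M31 = 4a*b13, M32 - M23 = -4a*b23.
Here tr M = -33/289, so a^2 = (1 + tr M)/4 = 64/289 and a = ±8/17. Taking a = 8/17: M21 - M12 = 0, M13 - M31 = -480/289, M32 - M23 = 0, giving b12 = 0, b13 = -15/17, b23 = 0, i.e. R = 8/17 - 15/17*e1 e3.
Its e1 e3 coefficient is negative, so report the other preimage -R.
Answer: -8/17 + 15/17*e1 e3. Uniqueness: Spin(3) -> SO(3) maps R and -R to the same rotation of trace -33/289; fixing the sign of the e1 e3 coefficient removes the ambiguity.


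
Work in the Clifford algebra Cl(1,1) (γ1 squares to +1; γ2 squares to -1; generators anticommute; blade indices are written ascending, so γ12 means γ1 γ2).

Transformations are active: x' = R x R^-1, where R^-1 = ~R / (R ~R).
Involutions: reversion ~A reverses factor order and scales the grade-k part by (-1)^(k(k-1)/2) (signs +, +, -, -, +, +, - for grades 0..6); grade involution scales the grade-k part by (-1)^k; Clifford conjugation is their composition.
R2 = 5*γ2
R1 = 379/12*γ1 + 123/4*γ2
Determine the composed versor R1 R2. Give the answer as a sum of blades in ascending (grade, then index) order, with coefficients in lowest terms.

Distribute over the terms of R2 (each basis-blade product reordered to ascending indices, repeated generators contracted through their squares):
R1 (5*γ2) = -615/4 + 1895/12*γ12
Answer: -615/4 + 1895/12*γ12


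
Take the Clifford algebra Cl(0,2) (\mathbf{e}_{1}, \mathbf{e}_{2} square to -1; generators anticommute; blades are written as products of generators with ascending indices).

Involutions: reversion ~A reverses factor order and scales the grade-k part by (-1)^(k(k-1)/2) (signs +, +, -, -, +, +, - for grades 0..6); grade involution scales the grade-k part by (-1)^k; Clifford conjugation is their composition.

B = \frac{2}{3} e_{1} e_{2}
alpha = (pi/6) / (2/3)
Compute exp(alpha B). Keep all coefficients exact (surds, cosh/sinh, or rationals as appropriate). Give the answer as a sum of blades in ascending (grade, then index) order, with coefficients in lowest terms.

B^2 = (\frac{2}{3})^2*(e_{1} e_{2})^2 = \frac{4}{9}*(-1) = -\frac{4}{9} (a basis 2-blade squares to minus the product of its generators' squares).
B^2 = -\frac{4}{9} — circular case — the even/odd split gives cos and sin: l = \frac{2}{3}, alpha*l = \frac{\pi}{6}, so exp(alpha B) = cos(\frac{\pi}{6}) + (sin(\frac{\pi}{6})/(\frac{2}{3}))*B = \frac{\sqrt{3}}{2} + (\frac{3}{4})*B.
Answer: \frac{\sqrt{3}}{2} + \frac{1}{2} e_{1} e_{2}


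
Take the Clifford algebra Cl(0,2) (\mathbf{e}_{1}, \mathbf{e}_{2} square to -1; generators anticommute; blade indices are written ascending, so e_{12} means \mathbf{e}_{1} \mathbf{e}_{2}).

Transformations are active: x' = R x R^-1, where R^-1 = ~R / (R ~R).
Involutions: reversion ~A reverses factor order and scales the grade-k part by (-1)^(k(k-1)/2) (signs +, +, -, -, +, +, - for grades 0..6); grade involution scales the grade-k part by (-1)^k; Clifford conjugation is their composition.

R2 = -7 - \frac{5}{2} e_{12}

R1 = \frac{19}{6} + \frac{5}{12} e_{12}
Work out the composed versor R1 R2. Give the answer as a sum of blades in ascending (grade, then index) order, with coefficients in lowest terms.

Distribute over the terms of R1 (each basis-blade product reordered to ascending indices, repeated generators contracted through their squares):
(\frac{19}{6}) R2 = -\frac{133}{6} - \frac{95}{12} e_{12}
(\frac{5}{12} e_{12}) R2 = \frac{25}{24} - \frac{35}{12} e_{12}
Summing the partial products and collecting blades:
Answer: -\frac{169}{8} - \frac{65}{6} e_{12}


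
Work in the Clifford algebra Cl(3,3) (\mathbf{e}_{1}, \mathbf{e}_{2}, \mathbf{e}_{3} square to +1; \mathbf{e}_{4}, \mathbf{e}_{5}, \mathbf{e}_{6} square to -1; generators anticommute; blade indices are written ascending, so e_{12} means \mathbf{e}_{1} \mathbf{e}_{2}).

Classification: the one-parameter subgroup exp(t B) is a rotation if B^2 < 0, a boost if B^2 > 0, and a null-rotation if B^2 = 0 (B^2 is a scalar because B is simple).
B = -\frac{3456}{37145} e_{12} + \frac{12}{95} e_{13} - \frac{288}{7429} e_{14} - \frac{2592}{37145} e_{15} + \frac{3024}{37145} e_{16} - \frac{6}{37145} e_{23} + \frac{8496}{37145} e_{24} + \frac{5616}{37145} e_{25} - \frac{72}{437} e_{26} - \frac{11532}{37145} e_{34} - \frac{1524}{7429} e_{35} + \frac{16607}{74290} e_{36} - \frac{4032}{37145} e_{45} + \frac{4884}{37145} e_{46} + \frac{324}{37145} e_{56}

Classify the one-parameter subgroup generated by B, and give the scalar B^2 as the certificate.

B^2 term by term: the squares give (-\frac{3456}{37145})^2*(e_{12})^2 + (\frac{12}{95})^2*(e_{13})^2 + (-\frac{288}{7429})^2*(e_{14})^2 + (-\frac{2592}{37145})^2*(e_{15})^2 + (\frac{3024}{37145})^2*(e_{16})^2 + (-\frac{6}{37145})^2*(e_{23})^2 + (\frac{8496}{37145})^2*(e_{24})^2 + (\frac{5616}{37145})^2*(e_{25})^2 + (-\frac{72}{437})^2*(e_{26})^2 + (-\frac{11532}{37145})^2*(e_{34})^2 + (-\frac{1524}{7429})^2*(e_{35})^2 + (\frac{16607}{74290})^2*(e_{36})^2 + (-\frac{4032}{37145})^2*(e_{45})^2 + (\frac{4884}{37145})^2*(e_{46})^2 + (\frac{324}{37145})^2*(e_{56})^2 = \frac{11943936}{1379751025}*(-1) + \frac{144}{9025}*(-1) + \frac{82944}{55190041}*(+1) + \frac{6718464}{1379751025}*(+1) + \frac{9144576}{1379751025}*(+1) + \frac{36}{1379751025}*(-1) + \frac{72182016}{1379751025}*(+1) + \frac{31539456}{1379751025}*(+1) + \frac{5184}{190969}*(+1) + \frac{132987024}{1379751025}*(+1) + \frac{2322576}{55190041}*(+1) + \frac{275792449}{5519004100}*(+1) + \frac{16257024}{1379751025}*(-1) + \frac{23853456}{1379751025}*(-1) + \frac{104976}{1379751025}*(-1) = \frac{1}{4} (each basis 2-blade squares to minus the product of its generators' squares); cross terms between blades sharing an index anticommute and cancel; the commuting (index-disjoint) pairs give grade-4 terms 2*c*c'*(blade product), which cancel blade by blade — e_{1234}: \frac{79709184}{1379751025} - \frac{203904}{3528775} + \frac{3456}{275950205} = 0; e_{1235}: \frac{10533888}{275950205} - \frac{134784}{3528775} + \frac{31104}{1379751025} = 0; e_{1236}: -\frac{57393792}{1379751025} + \frac{1728}{41515} - \frac{36288}{1379751025} = 0; e_{1245}: \frac{27869184}{1379751025} + \frac{3234816}{275950205} - \frac{44043264}{1379751025} = 0; e_{1246}: -\frac{33758208}{1379751025} - \frac{41472}{3246473} + \frac{51383808}{1379751025} = 0; e_{1256}: -\frac{2239488}{1379751025} - \frac{373248}{16232365} + \frac{33965568}{1379751025} = 0; e_{1345}: -\frac{96768}{3528775} - \frac{877824}{55190041} + \frac{59781888}{1379751025} = 0; e_{1346}: \frac{117216}{3528775} + \frac{4782816}{275950205} - \frac{69745536}{1379751025} = 0; e_{1356}: \frac{7776}{3528775} + \frac{43045344}{1379751025} - \frac{9217152}{275950205} = 0; e_{1456}: -\frac{186624}{275950205} + \frac{25318656}{1379751025} - \frac{24385536}{1379751025} = 0; e_{2345}: \frac{48384}{1379751025} + \frac{25895808}{275950205} - \frac{129527424}{1379751025} = 0; e_{2346}: -\frac{58608}{1379751025} - \frac{141093072}{1379751025} + \frac{1660608}{16232365} = 0; e_{2356}: -\frac{3888}{1379751025} - \frac{93264912}{1379751025} + \frac{219456}{3246473} = 0; e_{2456}: \frac{5505408}{1379751025} - \frac{54857088}{1379751025} + \frac{580608}{16232365} = 0; e_{3456}: -\frac{7472736}{1379751025} + \frac{14886432}{275950205} - \frac{66959424}{1379751025} = 0 — confirming B is simple. So B^2 = \frac{1}{4}.
Answer: boost, certificate B^2 = \frac{1}{4}. The invariant at work: B^2 = \frac{1}{4} is unchanged by conjugation, hence its sign classifies the subgroup whatever basis B is written in.


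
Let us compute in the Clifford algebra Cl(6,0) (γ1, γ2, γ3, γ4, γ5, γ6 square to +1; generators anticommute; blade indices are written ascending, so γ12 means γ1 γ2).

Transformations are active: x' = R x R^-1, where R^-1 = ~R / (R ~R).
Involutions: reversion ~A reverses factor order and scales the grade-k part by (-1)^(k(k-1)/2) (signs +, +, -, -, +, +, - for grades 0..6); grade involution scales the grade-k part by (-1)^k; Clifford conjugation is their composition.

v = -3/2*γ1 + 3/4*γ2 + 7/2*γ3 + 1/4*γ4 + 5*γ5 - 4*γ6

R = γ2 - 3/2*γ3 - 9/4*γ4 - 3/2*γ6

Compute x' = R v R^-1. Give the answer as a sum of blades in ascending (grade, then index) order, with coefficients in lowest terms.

~R = γ2 - 3/2*γ3 - 9/4*γ4 - 3/2*γ6, and R ~R = 169/16, so R^-1 = ~R / (169/16).
R v = 15/16 + 3/2*γ12 - 9/4*γ13 - 27/8*γ14 - 9/4*γ16 + 37/8*γ23 + 31/16*γ24 + 5*γ25 - 23/8*γ26 + 15/2*γ34 - 15/2*γ35 + 45/4*γ36 - 45/4*γ45 + 75/8*γ46 + 15/2*γ56
Answer: 3/2*γ1 - 387/676*γ2 - 1273/338*γ3 - 439/676*γ4 - 5*γ5 + 631/169*γ6


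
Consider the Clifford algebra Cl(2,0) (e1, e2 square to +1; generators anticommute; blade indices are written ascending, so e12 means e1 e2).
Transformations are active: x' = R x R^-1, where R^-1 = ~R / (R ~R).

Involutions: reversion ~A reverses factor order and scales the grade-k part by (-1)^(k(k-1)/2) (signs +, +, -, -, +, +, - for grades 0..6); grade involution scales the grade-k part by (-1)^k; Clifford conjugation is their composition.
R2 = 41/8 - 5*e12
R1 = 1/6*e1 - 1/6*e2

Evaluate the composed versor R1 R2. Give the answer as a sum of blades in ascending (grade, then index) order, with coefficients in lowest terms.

Distribute over the terms of R1 (each basis-blade product reordered to ascending indices, repeated generators contracted through their squares):
(1/6*e1) R2 = 41/48*e1 - 5/6*e2
(-1/6*e2) R2 = -5/6*e1 - 41/48*e2
Summing the partial products and collecting blades:
Answer: 1/48*e1 - 27/16*e2


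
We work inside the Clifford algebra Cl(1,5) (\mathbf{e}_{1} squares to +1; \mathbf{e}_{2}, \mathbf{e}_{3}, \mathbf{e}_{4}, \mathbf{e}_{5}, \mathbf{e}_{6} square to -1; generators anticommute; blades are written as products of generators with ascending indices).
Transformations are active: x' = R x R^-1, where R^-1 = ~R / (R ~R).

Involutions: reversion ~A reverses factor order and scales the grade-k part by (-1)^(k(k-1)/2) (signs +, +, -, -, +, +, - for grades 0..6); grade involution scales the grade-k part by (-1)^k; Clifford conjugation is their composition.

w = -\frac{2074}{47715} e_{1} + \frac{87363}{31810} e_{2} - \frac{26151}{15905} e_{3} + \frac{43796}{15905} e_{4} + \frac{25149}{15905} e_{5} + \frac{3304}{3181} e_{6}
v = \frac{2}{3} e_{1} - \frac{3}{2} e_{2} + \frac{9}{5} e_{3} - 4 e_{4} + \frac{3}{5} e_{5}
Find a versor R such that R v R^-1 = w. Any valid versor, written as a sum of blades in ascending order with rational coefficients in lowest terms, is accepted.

Construction: equal norms (both -\frac{3853}{180}) license R = v + w = \frac{9912}{15905} e_{1} + \frac{19824}{15905} e_{2} + \frac{2478}{15905} e_{3} - \frac{19824}{15905} e_{4} + \frac{34692}{15905} e_{5} + \frac{3304}{3181} e_{6} — nothing changes along that direction, while (v - w)/2 changes sign, so v maps onto w.
Answer: \frac{9912}{15905} e_{1} + \frac{19824}{15905} e_{2} + \frac{2478}{15905} e_{3} - \frac{19824}{15905} e_{4} + \frac{34692}{15905} e_{5} + \frac{3304}{3181} e_{6}


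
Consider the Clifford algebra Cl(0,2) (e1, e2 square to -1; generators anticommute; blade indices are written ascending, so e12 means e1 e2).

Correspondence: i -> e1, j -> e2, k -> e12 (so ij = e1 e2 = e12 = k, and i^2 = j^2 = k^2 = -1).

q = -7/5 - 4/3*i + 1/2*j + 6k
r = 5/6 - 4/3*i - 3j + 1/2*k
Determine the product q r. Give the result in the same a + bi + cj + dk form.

In blades: q = -7/5 - 4/3*e1 + 1/2*e2 + 6*e12, r = 5/6 - 4/3*e1 - 3*e2 + 1/2*e12.
Distribute q over r term by term (generator squares from the signature, products reordered to ascending indices): (-7/5)*r = -7/6 + 28/15*e1 + 21/5*e2 - 7/10*e12; (-4/3*e1)*r = -16/9 - 10/9*e1 + 2/3*e2 + 4*e12; (1/2*e2)*r = 3/2 + 1/4*e1 + 5/12*e2 + 2/3*e12; (6*e12)*r = -3 + 18*e1 - 8*e2 + 5*e12.
Sum: -40/9 + 3421/180*e1 - 163/60*e2 + 269/30*e12; translating back through the correspondence:
Answer: -40/9 + 3421/180*i - 163/60*j + 269/30*k


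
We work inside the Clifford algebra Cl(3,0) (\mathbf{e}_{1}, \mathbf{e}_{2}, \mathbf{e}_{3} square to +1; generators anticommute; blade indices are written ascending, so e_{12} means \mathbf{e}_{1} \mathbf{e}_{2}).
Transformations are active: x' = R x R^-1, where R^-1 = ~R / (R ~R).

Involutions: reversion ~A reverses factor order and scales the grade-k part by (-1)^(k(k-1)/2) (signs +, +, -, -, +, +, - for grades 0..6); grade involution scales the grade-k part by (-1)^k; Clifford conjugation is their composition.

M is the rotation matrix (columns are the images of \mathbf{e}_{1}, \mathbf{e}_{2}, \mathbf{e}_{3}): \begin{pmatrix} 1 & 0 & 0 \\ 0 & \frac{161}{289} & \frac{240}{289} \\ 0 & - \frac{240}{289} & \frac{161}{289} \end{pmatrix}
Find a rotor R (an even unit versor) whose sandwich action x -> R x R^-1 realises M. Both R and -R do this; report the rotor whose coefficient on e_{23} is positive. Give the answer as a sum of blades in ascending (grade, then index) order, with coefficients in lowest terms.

Method: write R = a + b12*e_{12} + b13*e_{13} + b23*e_{23} with a^2 + b12^2 + b13^2 + b23^2 = 1 (so R^-1 = ~R). Expanding the columns R e_j ~R gives tr M = 4a^2 - 1 and, from the antisymmetric part, M21 - M12 = -4a*b12, M13 - M31 = 4a*b13, M32 - M23 = -4a*b23.
Here tr M = \frac{611}{289}, so a^2 = (1 + tr M)/4 = \frac{225}{289} and a = ±\frac{15}{17}. Taking a = \frac{15}{17}: M21 - M12 = 0, M13 - M31 = 0, M32 - M23 = -\frac{480}{289}, giving b12 = 0, b13 = 0, b23 = \frac{8}{17}, i.e. R = \frac{15}{17} + \frac{8}{17} e_{23}.
Its e_{23} coefficient is already positive.
Answer: \frac{15}{17} + \frac{8}{17} e_{23}. Recall the cover is two-to-one: with M of trace \frac{611}{289}, both preimages act alike, and the stated e_{23} sign chooses the sheet.


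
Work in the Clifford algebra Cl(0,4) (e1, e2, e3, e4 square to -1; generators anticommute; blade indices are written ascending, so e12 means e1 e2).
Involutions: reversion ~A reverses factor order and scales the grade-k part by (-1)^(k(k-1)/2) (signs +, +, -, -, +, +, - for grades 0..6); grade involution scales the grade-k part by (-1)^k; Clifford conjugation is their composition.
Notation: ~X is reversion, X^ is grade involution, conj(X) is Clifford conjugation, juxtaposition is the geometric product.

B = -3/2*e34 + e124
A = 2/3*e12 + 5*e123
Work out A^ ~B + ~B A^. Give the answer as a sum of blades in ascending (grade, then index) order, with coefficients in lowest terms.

first term: 2/3*e4 - 5*e34 + 15/2*e124 + e1234
second term: 2/3*e4 + 5*e34 - 15/2*e124 + e1234
Answer: 4/3*e4 + 2*e1234


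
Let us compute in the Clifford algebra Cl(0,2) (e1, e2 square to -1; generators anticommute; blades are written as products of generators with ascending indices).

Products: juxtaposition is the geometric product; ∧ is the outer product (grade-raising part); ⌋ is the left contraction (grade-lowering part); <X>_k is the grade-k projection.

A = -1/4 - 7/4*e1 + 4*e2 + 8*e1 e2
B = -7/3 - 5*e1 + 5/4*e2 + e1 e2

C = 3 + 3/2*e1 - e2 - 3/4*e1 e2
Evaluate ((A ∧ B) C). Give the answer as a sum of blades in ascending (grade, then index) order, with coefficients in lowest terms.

step 1: 7/12 + 16/3*e1 - 463/48*e2 - 53/48*e1 e2
step 2: -3211/192 + 4417/192*e1 - 2609/96*e2 + 517/96*e1 e2
Answer: -3211/192 + 4417/192*e1 - 2609/96*e2 + 517/96*e1 e2


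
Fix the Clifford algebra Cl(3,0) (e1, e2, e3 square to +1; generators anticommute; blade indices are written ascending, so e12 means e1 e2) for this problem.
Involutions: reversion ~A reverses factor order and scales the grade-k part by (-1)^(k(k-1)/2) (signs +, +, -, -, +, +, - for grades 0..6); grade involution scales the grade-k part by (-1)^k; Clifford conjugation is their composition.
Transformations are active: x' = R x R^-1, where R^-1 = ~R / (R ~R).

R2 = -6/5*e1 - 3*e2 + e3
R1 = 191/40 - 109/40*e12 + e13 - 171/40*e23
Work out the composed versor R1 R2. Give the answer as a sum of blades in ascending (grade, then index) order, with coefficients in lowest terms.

Distribute over the terms of R2 (each basis-blade product reordered to ascending indices, repeated generators contracted through their squares):
R1 (-6/5*e1) = -573/100*e1 - 327/100*e2 + 6/5*e3 + 513/100*e123
R1 (-3*e2) = 327/40*e1 - 573/40*e2 - 513/40*e3 + 3*e123
R1 (e3) = e1 - 171/40*e2 + 191/40*e3 - 109/40*e123
Summing the partial products and collecting blades:
Answer: 689/200*e1 - 2187/100*e2 - 137/20*e3 + 1081/200*e123


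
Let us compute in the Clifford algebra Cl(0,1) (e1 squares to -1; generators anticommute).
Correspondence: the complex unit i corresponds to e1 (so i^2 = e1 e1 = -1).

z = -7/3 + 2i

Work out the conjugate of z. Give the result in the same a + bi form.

In blades: z = -7/3 + 2*e1.
Conjugation here is Clifford conjugation: the scalar is fixed and the grade-1 and grade-2 blades all flip sign, giving -7/3 - 2*e1; translating back:
Answer: -7/3 - 2i


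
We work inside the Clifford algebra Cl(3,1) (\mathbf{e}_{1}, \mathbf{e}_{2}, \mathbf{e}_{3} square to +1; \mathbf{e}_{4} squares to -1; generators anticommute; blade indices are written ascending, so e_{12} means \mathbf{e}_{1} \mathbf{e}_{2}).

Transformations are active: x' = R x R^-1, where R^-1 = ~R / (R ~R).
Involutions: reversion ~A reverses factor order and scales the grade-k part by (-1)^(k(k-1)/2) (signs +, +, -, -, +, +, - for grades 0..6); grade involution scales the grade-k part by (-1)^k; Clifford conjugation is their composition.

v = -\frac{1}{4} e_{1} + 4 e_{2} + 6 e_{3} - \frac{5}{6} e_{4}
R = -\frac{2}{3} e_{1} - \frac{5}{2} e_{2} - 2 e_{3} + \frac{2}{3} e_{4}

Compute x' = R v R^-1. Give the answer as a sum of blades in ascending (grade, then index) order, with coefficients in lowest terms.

~R = -\frac{2}{3} e_{1} - \frac{5}{2} e_{2} - 2 e_{3} + \frac{2}{3} e_{4}, and R ~R = \frac{41}{4}, so R^-1 = ~R / (\frac{41}{4}).
R v = -\frac{383}{18} - \frac{79}{24} e_{12} - \frac{9}{2} e_{13} + \frac{13}{18} e_{14} - 7 e_{23} - \frac{7}{12} e_{24} - \frac{7}{3} e_{34}
Answer: \frac{13363}{4428} e_{1} + \frac{2354}{369} e_{2} + \frac{850}{369} e_{3} - \frac{4283}{2214} e_{4}


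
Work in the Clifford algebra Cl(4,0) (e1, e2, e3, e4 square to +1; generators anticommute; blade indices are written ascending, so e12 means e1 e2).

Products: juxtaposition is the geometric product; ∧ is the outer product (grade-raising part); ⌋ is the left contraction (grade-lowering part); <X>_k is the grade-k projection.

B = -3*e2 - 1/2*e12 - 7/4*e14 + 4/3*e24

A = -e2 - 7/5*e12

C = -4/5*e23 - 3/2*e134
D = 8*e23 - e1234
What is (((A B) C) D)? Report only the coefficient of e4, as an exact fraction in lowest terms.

step 1: 23/10 + 37/10*e1 - 4/3*e4 - 28/15*e14 - 49/20*e24 - 7/4*e124
step 2: 14/5*e3 + 2*e13 - 893/200*e23 - 359/100*e34 - 1327/200*e123 - 41/20*e134 + 16/15*e234 + 112/75*e1234
step 3: 2567/75 + 3901/75*e1 - 489/20*e2 - 9101/600*e4 - 1959/100*e12 - 9847/600*e14 + 668/25*e24 + 68/5*e124
Answer: -9101/600


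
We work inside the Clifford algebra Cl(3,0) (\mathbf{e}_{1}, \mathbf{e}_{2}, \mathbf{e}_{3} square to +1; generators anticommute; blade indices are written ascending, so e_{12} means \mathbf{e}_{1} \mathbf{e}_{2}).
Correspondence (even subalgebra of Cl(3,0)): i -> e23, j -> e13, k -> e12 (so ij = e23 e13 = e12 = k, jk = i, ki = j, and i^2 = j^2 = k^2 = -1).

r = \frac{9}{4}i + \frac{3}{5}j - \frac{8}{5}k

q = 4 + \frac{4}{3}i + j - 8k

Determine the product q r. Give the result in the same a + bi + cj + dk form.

In blades: q = 4 - 8 e_{12} + e_{13} + \frac{4}{3} e_{23}, r = -\frac{8}{5} e_{12} + \frac{3}{5} e_{13} + \frac{9}{4} e_{23}.
Distribute q over r term by term (generator squares from the signature, products reordered to ascending indices): (4)*r = -\frac{32}{5} e_{12} + \frac{12}{5} e_{13} + 9 e_{23}; (-8 e_{12})*r = -\frac{64}{5} - 18 e_{13} + \frac{24}{5} e_{23}; (e_{13})*r = -\frac{3}{5} - \frac{9}{4} e_{12} - \frac{8}{5} e_{23}; (\frac{4}{3} e_{23})*r = -3 + \frac{4}{5} e_{12} + \frac{32}{15} e_{13}.
Sum: -\frac{82}{5} - \frac{157}{20} e_{12} - \frac{202}{15} e_{13} + \frac{61}{5} e_{23}; translating back through the correspondence:
Answer: -\frac{82}{5} + \frac{61}{5}i - \frac{202}{15}j - \frac{157}{20}k


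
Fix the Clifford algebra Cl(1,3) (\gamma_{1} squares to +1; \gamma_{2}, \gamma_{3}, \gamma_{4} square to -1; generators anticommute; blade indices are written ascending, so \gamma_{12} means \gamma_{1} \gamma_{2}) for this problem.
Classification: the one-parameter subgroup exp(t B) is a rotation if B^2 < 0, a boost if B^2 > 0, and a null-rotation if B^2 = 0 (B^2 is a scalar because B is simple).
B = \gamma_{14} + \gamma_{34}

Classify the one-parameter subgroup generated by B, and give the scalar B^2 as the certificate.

B^2 term by term: the squares give (1)^2*(\gamma_{14})^2 + (1)^2*(\gamma_{34})^2 = 1*(+1) + 1*(-1) = 0 (each basis 2-blade squares to minus the product of its generators' squares); cross terms between blades sharing an index anticommute and cancel. So B^2 = 0.
Answer: null-rotation, certificate B^2 = 0. The scalar 0 is the complete invariant here: its sign names the subgroup type.


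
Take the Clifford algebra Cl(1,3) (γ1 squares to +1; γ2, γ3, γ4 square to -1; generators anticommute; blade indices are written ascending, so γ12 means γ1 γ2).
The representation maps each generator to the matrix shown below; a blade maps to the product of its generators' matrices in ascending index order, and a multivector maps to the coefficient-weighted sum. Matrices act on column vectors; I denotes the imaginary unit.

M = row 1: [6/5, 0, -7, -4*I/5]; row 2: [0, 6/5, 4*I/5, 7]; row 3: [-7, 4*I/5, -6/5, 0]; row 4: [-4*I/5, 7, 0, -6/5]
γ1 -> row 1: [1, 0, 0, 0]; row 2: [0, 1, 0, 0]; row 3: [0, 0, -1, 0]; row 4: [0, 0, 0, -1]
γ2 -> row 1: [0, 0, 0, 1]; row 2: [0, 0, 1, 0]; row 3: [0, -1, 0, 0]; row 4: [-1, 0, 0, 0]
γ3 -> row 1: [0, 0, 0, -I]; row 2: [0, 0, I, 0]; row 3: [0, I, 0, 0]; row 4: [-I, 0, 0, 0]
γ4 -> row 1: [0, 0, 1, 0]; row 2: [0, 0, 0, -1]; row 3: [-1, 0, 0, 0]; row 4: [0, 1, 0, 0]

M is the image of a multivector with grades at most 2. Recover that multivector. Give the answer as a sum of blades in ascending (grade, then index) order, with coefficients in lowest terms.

Method: the blade images are trace-orthogonal — tr(rho(e_A) rho(e_B)^-1) = 4 if A = B and 0 otherwise — and rho(e_A)^-1 = (e_A)^2 * rho(e_A) with (e_A)^2 = +1 or -1, so the coefficient of e_A in the preimage is (e_A)^2 * tr(M rho(e_A))/4.
Nonzero projections over blades of grade <= 2: γ1: (γ1)^2 = +1, tr(M rho(γ1)) = 24/5, coefficient 6/5; γ3: (γ3)^2 = -1, tr(M rho(γ3)) = -16/5, coefficient 4/5; γ14: (γ14)^2 = +1, tr(M rho(γ14)) = -28, coefficient -7. Every other blade of grade <= 2 projects to 0.
Answer: 6/5*γ1 + 4/5*γ3 - 7*γ14


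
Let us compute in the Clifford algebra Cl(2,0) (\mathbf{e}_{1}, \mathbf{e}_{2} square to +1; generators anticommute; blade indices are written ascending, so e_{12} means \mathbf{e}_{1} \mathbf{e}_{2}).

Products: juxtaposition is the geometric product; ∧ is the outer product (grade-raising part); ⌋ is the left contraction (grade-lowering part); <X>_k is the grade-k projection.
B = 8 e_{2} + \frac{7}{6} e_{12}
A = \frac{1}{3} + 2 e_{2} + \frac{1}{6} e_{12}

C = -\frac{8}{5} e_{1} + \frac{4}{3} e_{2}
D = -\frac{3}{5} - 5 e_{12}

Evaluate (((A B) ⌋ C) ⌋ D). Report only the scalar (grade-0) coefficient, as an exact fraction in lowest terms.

step 1: \frac{569}{36} - e_{1} + \frac{8}{3} e_{2} + \frac{7}{18} e_{12}
step 2: \frac{232}{45} - \frac{1138}{45} e_{1} + \frac{569}{27} e_{2}
step 3: -\frac{232}{75} + \frac{2845}{27} e_{1} + \frac{1138}{9} e_{2} - \frac{232}{9} e_{12}
Answer: -\frac{232}{75}


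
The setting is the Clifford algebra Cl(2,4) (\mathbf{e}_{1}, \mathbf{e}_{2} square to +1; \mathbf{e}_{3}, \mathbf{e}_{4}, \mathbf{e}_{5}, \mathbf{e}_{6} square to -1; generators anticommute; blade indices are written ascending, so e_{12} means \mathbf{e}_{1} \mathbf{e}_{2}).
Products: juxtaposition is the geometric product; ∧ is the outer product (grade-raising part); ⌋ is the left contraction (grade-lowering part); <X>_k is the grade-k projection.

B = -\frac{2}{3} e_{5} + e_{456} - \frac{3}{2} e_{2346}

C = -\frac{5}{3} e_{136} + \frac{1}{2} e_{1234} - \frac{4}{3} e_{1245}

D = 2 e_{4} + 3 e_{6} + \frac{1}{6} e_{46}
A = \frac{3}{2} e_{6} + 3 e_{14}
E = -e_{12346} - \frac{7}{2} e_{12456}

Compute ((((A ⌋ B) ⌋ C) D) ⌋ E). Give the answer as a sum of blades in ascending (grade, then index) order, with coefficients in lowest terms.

step 1: -\frac{3}{2} e_{45} - \frac{9}{4} e_{234}
step 2: -\frac{9}{8} e_{1} - 2 e_{12}
step 3: -\frac{9}{4} e_{14} - \frac{27}{8} e_{16} - 4 e_{124} - 6 e_{126} - \frac{3}{16} e_{146} - \frac{1}{3} e_{1246}
step 4: \frac{1}{3} e_{3} - \frac{7}{6} e_{5} - \frac{3}{16} e_{23} + \frac{21}{32} e_{25} + 6 e_{34} - 4 e_{36} + 21 e_{45} + 14 e_{56} - \frac{27}{8} e_{234} + \frac{9}{4} e_{236} - \frac{189}{16} e_{245} - \frac{63}{8} e_{256}
Answer: \frac{1}{3} e_{3} - \frac{7}{6} e_{5} - \frac{3}{16} e_{23} + \frac{21}{32} e_{25} + 6 e_{34} - 4 e_{36} + 21 e_{45} + 14 e_{56} - \frac{27}{8} e_{234} + \frac{9}{4} e_{236} - \frac{189}{16} e_{245} - \frac{63}{8} e_{256}


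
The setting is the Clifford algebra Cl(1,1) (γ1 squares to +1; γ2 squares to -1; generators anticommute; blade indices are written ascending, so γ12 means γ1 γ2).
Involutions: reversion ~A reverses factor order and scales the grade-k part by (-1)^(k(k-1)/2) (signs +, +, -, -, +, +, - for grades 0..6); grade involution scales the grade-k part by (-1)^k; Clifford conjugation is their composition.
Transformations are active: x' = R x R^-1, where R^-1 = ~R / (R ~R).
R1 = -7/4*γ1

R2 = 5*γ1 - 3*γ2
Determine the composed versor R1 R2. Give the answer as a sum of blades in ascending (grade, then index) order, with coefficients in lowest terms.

Distribute over the terms of R1 (each basis-blade product reordered to ascending indices, repeated generators contracted through their squares):
(-7/4*γ1) R2 = -35/4 + 21/4*γ12
Answer: -35/4 + 21/4*γ12


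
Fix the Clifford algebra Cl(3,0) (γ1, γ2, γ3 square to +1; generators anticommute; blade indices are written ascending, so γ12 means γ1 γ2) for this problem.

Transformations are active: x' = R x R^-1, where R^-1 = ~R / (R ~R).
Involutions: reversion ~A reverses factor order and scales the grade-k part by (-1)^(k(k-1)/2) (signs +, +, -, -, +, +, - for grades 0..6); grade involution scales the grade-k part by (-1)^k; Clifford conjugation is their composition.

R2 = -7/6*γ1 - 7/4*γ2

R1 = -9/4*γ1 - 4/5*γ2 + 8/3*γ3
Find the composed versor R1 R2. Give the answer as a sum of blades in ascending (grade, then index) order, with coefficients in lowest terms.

Distribute over the terms of R2 (each basis-blade product reordered to ascending indices, repeated generators contracted through their squares):
R1 (-7/6*γ1) = 21/8 - 14/15*γ12 + 28/9*γ13
R1 (-7/4*γ2) = 7/5 + 63/16*γ12 + 14/3*γ23
Summing the partial products and collecting blades:
Answer: 161/40 + 721/240*γ12 + 28/9*γ13 + 14/3*γ23


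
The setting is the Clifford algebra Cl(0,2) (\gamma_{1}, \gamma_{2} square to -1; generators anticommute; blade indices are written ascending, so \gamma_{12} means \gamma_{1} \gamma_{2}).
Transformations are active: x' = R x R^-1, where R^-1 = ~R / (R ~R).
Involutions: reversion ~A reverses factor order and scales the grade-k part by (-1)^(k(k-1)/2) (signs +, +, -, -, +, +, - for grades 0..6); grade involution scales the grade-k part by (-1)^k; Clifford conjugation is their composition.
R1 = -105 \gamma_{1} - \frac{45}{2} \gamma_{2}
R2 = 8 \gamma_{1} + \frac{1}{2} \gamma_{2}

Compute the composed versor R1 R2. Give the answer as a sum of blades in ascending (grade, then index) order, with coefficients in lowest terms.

Distribute over the terms of R1 (each basis-blade product reordered to ascending indices, repeated generators contracted through their squares):
(-105 \gamma_{1}) R2 = 840 - \frac{105}{2} \gamma_{12}
(-\frac{45}{2} \gamma_{2}) R2 = \frac{45}{4} + 180 \gamma_{12}
Summing the partial products and collecting blades:
Answer: \frac{3405}{4} + \frac{255}{2} \gamma_{12}


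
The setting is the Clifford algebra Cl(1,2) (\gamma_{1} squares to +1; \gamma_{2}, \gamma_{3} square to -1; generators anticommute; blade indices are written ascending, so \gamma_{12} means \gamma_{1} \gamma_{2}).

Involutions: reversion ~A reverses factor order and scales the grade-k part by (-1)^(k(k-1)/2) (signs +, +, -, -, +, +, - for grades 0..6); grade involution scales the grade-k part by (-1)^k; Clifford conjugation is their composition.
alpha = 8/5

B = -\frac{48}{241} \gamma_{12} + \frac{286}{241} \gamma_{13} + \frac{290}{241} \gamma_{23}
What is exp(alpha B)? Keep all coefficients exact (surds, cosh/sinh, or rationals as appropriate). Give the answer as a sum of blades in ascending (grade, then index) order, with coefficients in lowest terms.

B^2 term by term: the squares give (-\frac{48}{241})^2*(\gamma_{12})^2 + (\frac{286}{241})^2*(\gamma_{13})^2 + (\frac{290}{241})^2*(\gamma_{23})^2 = \frac{2304}{58081}*(+1) + \frac{81796}{58081}*(+1) + \frac{84100}{58081}*(-1) = 0 (each basis 2-blade squares to minus the product of its generators' squares); cross terms between blades sharing an index anticommute and cancel. So B^2 = 0.
B^2 = 0, so the series closes: exp(alpha B) = 1 + alpha B (parabolic case).
Answer: 1 - \frac{384}{1205} \gamma_{12} + \frac{2288}{1205} \gamma_{13} + \frac{464}{241} \gamma_{23}


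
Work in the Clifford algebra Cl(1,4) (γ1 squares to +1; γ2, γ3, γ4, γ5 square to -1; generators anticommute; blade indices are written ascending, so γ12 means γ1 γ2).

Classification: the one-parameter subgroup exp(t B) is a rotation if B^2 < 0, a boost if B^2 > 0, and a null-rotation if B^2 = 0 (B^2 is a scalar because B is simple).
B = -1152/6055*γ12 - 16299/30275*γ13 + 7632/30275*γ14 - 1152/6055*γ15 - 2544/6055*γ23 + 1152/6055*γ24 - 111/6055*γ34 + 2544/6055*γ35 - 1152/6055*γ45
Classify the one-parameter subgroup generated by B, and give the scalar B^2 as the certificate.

B^2 term by term: the squares give (-1152/6055)^2*(γ12)^2 + (-16299/30275)^2*(γ13)^2 + (7632/30275)^2*(γ14)^2 + (-1152/6055)^2*(γ15)^2 + (-2544/6055)^2*(γ23)^2 + (1152/6055)^2*(γ24)^2 + (-111/6055)^2*(γ34)^2 + (2544/6055)^2*(γ35)^2 + (-1152/6055)^2*(γ45)^2 = 1327104/36663025*(+1) + 265657401/916575625*(+1) + 58247424/916575625*(+1) + 1327104/36663025*(+1) + 6471936/36663025*(-1) + 1327104/36663025*(-1) + 12321/36663025*(-1) + 6471936/36663025*(-1) + 1327104/36663025*(-1) = 0 (each basis 2-blade squares to minus the product of its generators' squares); cross terms between blades sharing an index anticommute and cancel; the commuting (index-disjoint) pairs give grade-4 terms 2*c*c'*(blade product), which cancel blade by blade — γ1234: 255744/36663025 + 37552896/183315125 - 38831616/183315125 = 0; γ1235: -5861376/36663025 + 5861376/36663025 = 0; γ1245: 2654208/36663025 - 2654208/36663025 = 0; γ1345: 37552896/183315125 - 38831616/183315125 + 255744/36663025 = 0; γ2345: 5861376/36663025 - 5861376/36663025 = 0 — confirming B is simple. So B^2 = 0.
Answer: null-rotation, certificate B^2 = 0. The invariant at work: B^2 = 0 is unchanged by conjugation, hence its sign classifies the subgroup whatever basis B is written in.


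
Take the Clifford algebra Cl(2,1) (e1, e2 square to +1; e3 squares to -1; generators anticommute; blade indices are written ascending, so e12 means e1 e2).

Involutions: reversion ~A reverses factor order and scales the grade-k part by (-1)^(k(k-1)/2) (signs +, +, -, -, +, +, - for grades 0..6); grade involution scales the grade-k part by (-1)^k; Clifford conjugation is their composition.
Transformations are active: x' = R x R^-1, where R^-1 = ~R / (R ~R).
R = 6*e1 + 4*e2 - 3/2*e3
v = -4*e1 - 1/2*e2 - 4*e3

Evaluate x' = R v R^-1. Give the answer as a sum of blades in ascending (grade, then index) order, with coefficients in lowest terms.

~R = 6*e1 + 4*e2 - 3/2*e3, and R ~R = 199/4, so R^-1 = ~R / (199/4).
R v = -32 + 13*e12 - 30*e13 - 67/4*e23
Answer: -740/199*e1 - 1849/398*e2 + 1180/199*e3


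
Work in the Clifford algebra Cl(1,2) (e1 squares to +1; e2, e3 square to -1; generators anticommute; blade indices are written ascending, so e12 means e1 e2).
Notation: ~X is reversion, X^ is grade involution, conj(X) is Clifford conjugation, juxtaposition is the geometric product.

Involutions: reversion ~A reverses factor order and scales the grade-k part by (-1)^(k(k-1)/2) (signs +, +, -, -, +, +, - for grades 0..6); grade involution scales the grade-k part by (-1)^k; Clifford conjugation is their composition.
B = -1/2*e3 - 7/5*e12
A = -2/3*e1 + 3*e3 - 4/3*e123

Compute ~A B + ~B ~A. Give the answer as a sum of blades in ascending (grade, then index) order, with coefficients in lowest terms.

first term: 3/2 + 14/15*e2 - 28/15*e3 + 2/3*e12 + 1/3*e13 - 21/5*e123
second term: 3/2 + 14/15*e2 + 28/15*e3 + 2/3*e12 - 1/3*e13 + 21/5*e123
Answer: 3 + 28/15*e2 + 4/3*e12


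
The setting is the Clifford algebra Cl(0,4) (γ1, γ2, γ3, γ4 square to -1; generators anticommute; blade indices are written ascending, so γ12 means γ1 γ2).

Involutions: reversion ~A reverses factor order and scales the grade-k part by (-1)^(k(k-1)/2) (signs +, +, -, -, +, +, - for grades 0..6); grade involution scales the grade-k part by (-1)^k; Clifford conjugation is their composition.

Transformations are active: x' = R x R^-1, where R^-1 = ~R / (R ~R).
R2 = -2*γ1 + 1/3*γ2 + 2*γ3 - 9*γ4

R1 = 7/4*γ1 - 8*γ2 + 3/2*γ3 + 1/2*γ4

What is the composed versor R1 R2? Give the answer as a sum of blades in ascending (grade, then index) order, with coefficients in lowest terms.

Distribute over the terms of R1 (each basis-blade product reordered to ascending indices, repeated generators contracted through their squares):
(7/4*γ1) R2 = 7/2 + 7/12*γ12 + 7/2*γ13 - 63/4*γ14
(-8*γ2) R2 = 8/3 - 16*γ12 - 16*γ23 + 72*γ24
(3/2*γ3) R2 = -3 + 3*γ13 - 1/2*γ23 - 27/2*γ34
(1/2*γ4) R2 = 9/2 + γ14 - 1/6*γ24 - γ34
Summing the partial products and collecting blades:
Answer: 23/3 - 185/12*γ12 + 13/2*γ13 - 59/4*γ14 - 33/2*γ23 + 431/6*γ24 - 29/2*γ34


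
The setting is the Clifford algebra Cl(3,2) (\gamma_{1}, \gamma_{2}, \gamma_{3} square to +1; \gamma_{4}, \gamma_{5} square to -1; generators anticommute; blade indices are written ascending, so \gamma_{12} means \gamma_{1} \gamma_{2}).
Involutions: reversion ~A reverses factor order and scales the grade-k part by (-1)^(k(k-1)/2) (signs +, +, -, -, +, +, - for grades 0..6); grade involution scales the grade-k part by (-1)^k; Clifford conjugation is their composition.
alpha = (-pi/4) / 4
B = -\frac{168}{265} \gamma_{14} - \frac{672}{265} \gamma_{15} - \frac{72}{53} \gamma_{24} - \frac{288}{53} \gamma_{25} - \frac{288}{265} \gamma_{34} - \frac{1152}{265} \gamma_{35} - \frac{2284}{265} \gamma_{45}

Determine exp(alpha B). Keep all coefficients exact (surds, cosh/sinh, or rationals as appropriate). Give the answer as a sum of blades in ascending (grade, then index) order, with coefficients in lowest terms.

B^2 term by term: the squares give (-\frac{168}{265})^2*(\gamma_{14})^2 + (-\frac{672}{265})^2*(\gamma_{15})^2 + (-\frac{72}{53})^2*(\gamma_{24})^2 + (-\frac{288}{53})^2*(\gamma_{25})^2 + (-\frac{288}{265})^2*(\gamma_{34})^2 + (-\frac{1152}{265})^2*(\gamma_{35})^2 + (-\frac{2284}{265})^2*(\gamma_{45})^2 = \frac{28224}{70225}*(+1) + \frac{451584}{70225}*(+1) + \frac{5184}{2809}*(+1) + \frac{82944}{2809}*(+1) + \frac{82944}{70225}*(+1) + \frac{1327104}{70225}*(+1) + \frac{5216656}{70225}*(-1) = -16 (each basis 2-blade squares to minus the product of its generators' squares); cross terms between blades sharing an index anticommute and cancel; the commuting (index-disjoint) pairs give grade-4 terms 2*c*c'*(blade product), which cancel blade by blade — \gamma_{1245}: -\frac{96768}{14045} + \frac{96768}{14045} = 0; \gamma_{1345}: -\frac{387072}{70225} + \frac{387072}{70225} = 0; \gamma_{2345}: -\frac{165888}{14045} + \frac{165888}{14045} = 0 — confirming B is simple. So B^2 = -16.
B^2 = -16 — B^2 < 0, so the exponential closes trigonometrically: l = 4, alpha*l = - \frac{\pi}{4}, so exp(alpha B) = cos(- \frac{\pi}{4}) + (sin(- \frac{\pi}{4})/4)*B = \frac{\sqrt{2}}{2} + (- \frac{\sqrt{2}}{8})*B.
Answer: \frac{\sqrt{2}}{2} + \frac{21 \sqrt{2}}{265} \gamma_{14} + \frac{84 \sqrt{2}}{265} \gamma_{15} + \frac{9 \sqrt{2}}{53} \gamma_{24} + \frac{36 \sqrt{2}}{53} \gamma_{25} + \frac{36 \sqrt{2}}{265} \gamma_{34} + \frac{144 \sqrt{2}}{265} \gamma_{35} + \frac{571 \sqrt{2}}{530} \gamma_{45}


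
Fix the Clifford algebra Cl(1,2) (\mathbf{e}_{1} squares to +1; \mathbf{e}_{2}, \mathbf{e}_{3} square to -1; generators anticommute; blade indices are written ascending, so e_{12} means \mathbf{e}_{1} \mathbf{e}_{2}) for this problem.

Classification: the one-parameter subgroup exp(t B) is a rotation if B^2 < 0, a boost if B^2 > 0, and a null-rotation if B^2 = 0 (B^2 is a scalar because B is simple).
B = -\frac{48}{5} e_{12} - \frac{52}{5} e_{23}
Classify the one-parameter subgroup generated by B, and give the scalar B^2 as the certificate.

B^2 term by term: the squares give (-\frac{48}{5})^2*(e_{12})^2 + (-\frac{52}{5})^2*(e_{23})^2 = \frac{2304}{25}*(+1) + \frac{2704}{25}*(-1) = -16 (each basis 2-blade squares to minus the product of its generators' squares); cross terms between blades sharing an index anticommute and cancel. So B^2 = -16.
Answer: rotation, certificate B^2 = -16. No conjugation can change B^2 = -16; the sign gives the class.


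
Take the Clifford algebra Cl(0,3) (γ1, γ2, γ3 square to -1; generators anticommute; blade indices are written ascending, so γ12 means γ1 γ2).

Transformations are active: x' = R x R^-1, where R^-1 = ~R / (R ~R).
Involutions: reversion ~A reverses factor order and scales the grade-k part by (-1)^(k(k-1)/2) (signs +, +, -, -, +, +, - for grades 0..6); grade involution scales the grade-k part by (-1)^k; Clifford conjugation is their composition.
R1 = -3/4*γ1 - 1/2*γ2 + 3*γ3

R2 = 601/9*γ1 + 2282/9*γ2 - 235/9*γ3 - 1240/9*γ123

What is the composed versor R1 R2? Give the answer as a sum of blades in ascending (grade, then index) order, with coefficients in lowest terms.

Distribute over the terms of R1 (each basis-blade product reordered to ascending indices, repeated generators contracted through their squares):
(-3/4*γ1) R2 = 601/12 - 1141/6*γ12 + 235/12*γ13 - 310/3*γ23
(-1/2*γ2) R2 = 1141/9 + 601/18*γ12 + 620/9*γ13 + 235/18*γ23
(3*γ3) R2 = 235/3 + 1240/3*γ12 - 601/3*γ13 - 2282/3*γ23
Summing the partial products and collecting blades:
Answer: 9187/36 + 2309/9*γ12 - 4027/36*γ13 - 15317/18*γ23
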